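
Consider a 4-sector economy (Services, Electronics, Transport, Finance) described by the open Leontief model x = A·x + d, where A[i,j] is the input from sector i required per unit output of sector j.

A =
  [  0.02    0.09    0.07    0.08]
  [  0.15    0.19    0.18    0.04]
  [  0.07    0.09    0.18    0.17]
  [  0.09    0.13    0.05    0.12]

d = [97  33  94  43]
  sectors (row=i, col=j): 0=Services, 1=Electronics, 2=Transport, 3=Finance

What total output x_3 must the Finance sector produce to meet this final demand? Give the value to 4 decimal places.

Form M = I − A:
  [  0.98   -0.09   -0.07   -0.08]
  [ -0.15    0.81   -0.18   -0.04]
  [ -0.07   -0.09    0.82   -0.17]
  [ -0.09   -0.13   -0.05    0.88]
Leontief inverse L = M⁻¹:
  [  1.0653    0.1539    0.1326    0.1295]
  [  0.2379    1.3194    0.3187    0.1432]
  [  0.1487    0.2040    1.2936    0.2727]
  [  0.1525    0.2222    0.1341    1.1862]
Total output x = L · d:
  x_0 = 1.0653·97 + 0.1539·33 + 0.1326·94 + 0.1295·43 = 126.4471
  x_1 = 0.2379·97 + 1.3194·33 + 0.3187·94 + 0.1432·43 = 102.7201
  x_2 = 0.1487·97 + 0.2040·33 + 1.2936·94 + 0.2727·43 = 154.4795
  x_3 = 0.1525·97 + 0.2222·33 + 0.1341·94 + 1.1862·43 = 85.7475

85.7475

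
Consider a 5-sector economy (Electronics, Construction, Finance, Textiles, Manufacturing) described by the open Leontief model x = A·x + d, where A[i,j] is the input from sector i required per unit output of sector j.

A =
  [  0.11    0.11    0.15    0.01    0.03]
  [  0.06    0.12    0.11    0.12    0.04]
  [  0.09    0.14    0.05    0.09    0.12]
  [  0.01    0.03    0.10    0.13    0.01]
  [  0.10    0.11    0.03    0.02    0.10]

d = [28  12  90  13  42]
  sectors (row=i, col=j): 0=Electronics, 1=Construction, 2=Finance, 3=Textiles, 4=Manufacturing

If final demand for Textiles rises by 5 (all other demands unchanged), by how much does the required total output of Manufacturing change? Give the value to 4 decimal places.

0.3054

Form M = I − A:
  [  0.89   -0.11   -0.15   -0.01   -0.03]
  [ -0.06    0.88   -0.11   -0.12   -0.04]
  [ -0.09   -0.14    0.95   -0.09   -0.12]
  [ -0.01   -0.03   -0.10    0.87   -0.01]
  [ -0.10   -0.11   -0.03   -0.02    0.90]
Leontief inverse L = M⁻¹:
  [  1.1677    0.1921    0.2158    0.0640    0.0769]
  [  0.1099    1.1951    0.1780    0.1864    0.0826]
  [  0.1491    0.2233    1.1233    0.1526    0.1664]
  [  0.0361    0.0711    0.1387    1.1748    0.0359]
  [  0.1490    0.1764    0.0863    0.0611    1.1361]
Total output x = L · d:
  x_0 = 1.1677·28 + 0.1921·12 + 0.2158·90 + 0.0640·13 + 0.0769·42 = 58.4865
  x_1 = 0.1099·28 + 1.1951·12 + 0.1780·90 + 0.1864·13 + 0.0826·42 = 39.3284
  x_2 = 0.1491·28 + 0.2233·12 + 1.1233·90 + 0.1526·13 + 0.1664·42 = 116.9250
  x_3 = 0.0361·28 + 0.0711·12 + 0.1387·90 + 1.1748·13 + 0.0359·42 = 31.1297
  x_4 = 0.1490·28 + 0.1764·12 + 0.0863·90 + 0.0611·13 + 1.1361·42 = 62.5612
Δx_4 = L[4,3] · Δd_3 = 0.0611 · 5 = 0.3054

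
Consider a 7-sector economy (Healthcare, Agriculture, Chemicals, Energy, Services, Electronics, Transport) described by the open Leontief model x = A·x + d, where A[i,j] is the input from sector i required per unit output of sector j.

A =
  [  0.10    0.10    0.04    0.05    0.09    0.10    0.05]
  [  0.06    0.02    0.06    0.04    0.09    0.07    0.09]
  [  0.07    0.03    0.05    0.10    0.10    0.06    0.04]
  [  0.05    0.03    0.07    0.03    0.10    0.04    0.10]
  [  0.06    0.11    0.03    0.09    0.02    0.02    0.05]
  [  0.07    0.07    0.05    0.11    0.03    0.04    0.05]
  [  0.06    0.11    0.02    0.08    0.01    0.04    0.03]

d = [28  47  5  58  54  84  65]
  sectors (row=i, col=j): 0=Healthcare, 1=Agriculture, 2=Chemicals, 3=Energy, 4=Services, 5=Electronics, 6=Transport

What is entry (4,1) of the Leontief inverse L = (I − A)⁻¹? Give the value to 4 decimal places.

Form M = I − A:
  [  0.90   -0.10   -0.04   -0.05   -0.09   -0.10   -0.05]
  [ -0.06    0.98   -0.06   -0.04   -0.09   -0.07   -0.09]
  [ -0.07   -0.03    0.95   -0.10   -0.10   -0.06   -0.04]
  [ -0.05   -0.03   -0.07    0.97   -0.10   -0.04   -0.10]
  [ -0.06   -0.11   -0.03   -0.09    0.98   -0.02   -0.05]
  [ -0.07   -0.07   -0.05   -0.11   -0.03    0.96   -0.05]
  [ -0.06   -0.11   -0.02   -0.08   -0.01   -0.04    0.97]
Leontief inverse L = M⁻¹:
  [  1.1635    0.1640    0.0826    0.1148    0.1477    0.1506    0.1058]
  [  0.1101    1.0747    0.0921    0.0948    0.1325    0.1078    0.1313]
  [  0.1223    0.0842    1.0863    0.1542    0.1495    0.1000    0.0877]
  [  0.0982    0.0833    0.1006    1.0831    0.1412    0.0765    0.1398]
  [  0.1039    0.1508    0.0622    0.1311    1.0662    0.0573    0.0933]
  [  0.1190    0.1166    0.0854    0.1577    0.0805    1.0802    0.0966]
  [  0.1010    0.1470    0.0504    0.1182    0.0532    0.0750    1.0707]
Total output x = L · d:
  x_0 = 1.1635·28 + 0.1640·47 + 0.0826·5 + 0.1148·58 + 0.1477·54 + 0.1506·84 + 0.1058·65 = 74.8568
  x_1 = 0.1101·28 + 1.0747·47 + 0.0921·5 + 0.0948·58 + 0.1325·54 + 0.1078·84 + 0.1313·65 = 84.2982
  x_2 = 0.1223·28 + 0.0842·47 + 1.0863·5 + 0.1542·58 + 0.1495·54 + 0.1000·84 + 0.0877·65 = 43.9237
  x_3 = 0.0982·28 + 0.0833·47 + 0.1006·5 + 1.0831·58 + 0.1412·54 + 0.0765·84 + 0.1398·65 = 93.1281
  x_4 = 0.1039·28 + 0.1508·47 + 0.0622·5 + 0.1311·58 + 1.0662·54 + 0.0573·84 + 0.0933·65 = 86.3664
  x_5 = 0.1190·28 + 0.1166·47 + 0.0854·5 + 0.1577·58 + 0.0805·54 + 1.0802·84 + 0.0966·65 = 119.7426
  x_6 = 0.1010·28 + 0.1470·47 + 0.0504·5 + 0.1182·58 + 0.0532·54 + 0.0750·84 + 1.0707·65 = 95.6147

L[4,1] = 0.1508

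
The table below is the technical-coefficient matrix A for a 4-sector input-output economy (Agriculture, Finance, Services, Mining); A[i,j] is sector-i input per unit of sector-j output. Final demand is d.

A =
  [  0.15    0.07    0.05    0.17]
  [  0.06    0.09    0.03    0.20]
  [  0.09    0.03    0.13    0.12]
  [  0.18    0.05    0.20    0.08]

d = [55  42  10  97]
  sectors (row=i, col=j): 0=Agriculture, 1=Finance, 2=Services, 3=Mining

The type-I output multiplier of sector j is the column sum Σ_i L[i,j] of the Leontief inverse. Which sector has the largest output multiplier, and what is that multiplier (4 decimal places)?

Form M = I − A:
  [  0.85   -0.07   -0.05   -0.17]
  [ -0.06    0.91   -0.03   -0.20]
  [ -0.09   -0.03    0.87   -0.12]
  [ -0.18   -0.05   -0.20    0.92]
Leontief inverse L = M⁻¹:
  [  1.2579    0.1165    0.1398    0.2760]
  [  0.1531    1.1303    0.1142    0.2889]
  [  0.1758    0.0646    1.2087    0.2042]
  [  0.2926    0.0983    0.2963    1.2010]
Total output x = L · d:
  x_0 = 1.2579·55 + 0.1165·42 + 0.1398·10 + 0.2760·97 = 102.2523
  x_1 = 0.1531·55 + 1.1303·42 + 0.1142·10 + 0.2889·97 = 85.0559
  x_2 = 0.1758·55 + 0.0646·42 + 1.2087·10 + 0.2042·97 = 44.2723
  x_3 = 0.2926·55 + 0.0983·42 + 0.2963·10 + 1.2010·97 = 139.6877
Output multipliers (column sums of L):
  Agriculture: 1.8794
  Finance: 1.4097
  Services: 1.7590
  Mining: 1.9701

Mining (1.9701)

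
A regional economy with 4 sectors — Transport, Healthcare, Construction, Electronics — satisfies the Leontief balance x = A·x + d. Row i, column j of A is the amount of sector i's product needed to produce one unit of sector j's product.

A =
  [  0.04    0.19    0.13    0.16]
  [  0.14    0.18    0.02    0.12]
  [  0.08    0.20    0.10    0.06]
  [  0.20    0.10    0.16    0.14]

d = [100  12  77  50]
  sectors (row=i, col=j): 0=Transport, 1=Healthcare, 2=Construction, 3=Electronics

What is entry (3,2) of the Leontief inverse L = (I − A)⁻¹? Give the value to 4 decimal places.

Form M = I − A:
  [  0.96   -0.19   -0.13   -0.16]
  [ -0.14    0.82   -0.02   -0.12]
  [ -0.08   -0.20    0.90   -0.06]
  [ -0.20   -0.10   -0.16    0.86]
Leontief inverse L = M⁻¹:
  [  1.1728    0.3621    0.2280    0.2846]
  [  0.2539    1.3344    0.1092    0.2410]
  [  0.1831    0.3490    1.1746    0.1647]
  [  0.3363    0.3043    0.2843    1.2877]
Total output x = L · d:
  x_0 = 1.1728·100 + 0.3621·12 + 0.2280·77 + 0.2846·50 = 153.4122
  x_1 = 0.2539·100 + 1.3344·12 + 0.1092·77 + 0.2410·50 = 61.8632
  x_2 = 0.1831·100 + 0.3490·12 + 1.1746·77 + 0.1647·50 = 121.1765
  x_3 = 0.3363·100 + 0.3043·12 + 0.2843·77 + 1.2877·50 = 123.5547

L[3,2] = 0.2843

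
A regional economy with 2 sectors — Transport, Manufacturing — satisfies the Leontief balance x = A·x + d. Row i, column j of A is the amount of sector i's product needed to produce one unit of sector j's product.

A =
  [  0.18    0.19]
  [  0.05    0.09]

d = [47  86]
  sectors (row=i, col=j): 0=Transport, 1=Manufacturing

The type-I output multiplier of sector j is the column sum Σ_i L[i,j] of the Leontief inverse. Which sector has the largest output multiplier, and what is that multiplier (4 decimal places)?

Form M = I − A:
  [  0.82   -0.19]
  [ -0.05    0.91]
Leontief inverse L = M⁻¹:
  [  1.2352    0.2579]
  [  0.0679    1.1131]
Total output x = L · d:
  x_0 = 1.2352·47 + 0.2579·86 = 80.2362
  x_1 = 0.0679·47 + 1.1131·86 = 98.9141
Output multipliers (column sums of L):
  Transport: 1.3031
  Manufacturing: 1.3710

Manufacturing (1.3710)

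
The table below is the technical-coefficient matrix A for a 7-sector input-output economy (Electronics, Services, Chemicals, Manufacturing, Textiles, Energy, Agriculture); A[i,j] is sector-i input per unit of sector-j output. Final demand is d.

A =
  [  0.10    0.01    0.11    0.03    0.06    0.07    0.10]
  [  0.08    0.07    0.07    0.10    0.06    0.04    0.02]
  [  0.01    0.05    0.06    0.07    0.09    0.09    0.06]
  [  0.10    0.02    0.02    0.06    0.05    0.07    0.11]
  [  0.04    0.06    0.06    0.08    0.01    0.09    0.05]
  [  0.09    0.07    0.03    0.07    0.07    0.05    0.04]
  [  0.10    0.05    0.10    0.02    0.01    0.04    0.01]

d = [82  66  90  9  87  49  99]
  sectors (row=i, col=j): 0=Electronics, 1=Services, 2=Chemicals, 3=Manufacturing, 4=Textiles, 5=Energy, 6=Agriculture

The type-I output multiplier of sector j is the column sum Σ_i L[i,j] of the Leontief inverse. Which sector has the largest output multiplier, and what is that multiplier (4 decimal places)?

Electronics (1.8979)

Form M = I − A:
  [  0.90   -0.01   -0.11   -0.03   -0.06   -0.07   -0.10]
  [ -0.08    0.93   -0.07   -0.10   -0.06   -0.04   -0.02]
  [ -0.01   -0.05    0.94   -0.07   -0.09   -0.09   -0.06]
  [ -0.10   -0.02   -0.02    0.94   -0.05   -0.07   -0.11]
  [ -0.04   -0.06   -0.06   -0.08    0.99   -0.09   -0.05]
  [ -0.09   -0.07   -0.03   -0.07   -0.07    0.95   -0.04]
  [ -0.10   -0.05   -0.10   -0.02   -0.01   -0.04    0.99]
Leontief inverse L = M⁻¹:
  [  1.1588    0.0469    0.1668    0.0755    0.1023    0.1246    0.1467]
  [  0.1369    1.1032    0.1179    0.1473    0.1004    0.0910    0.0684]
  [  0.0633    0.0863    1.1032    0.1164    0.1260    0.1375    0.0999]
  [  0.1598    0.0516    0.0712    1.0988    0.0845    0.1161    0.1525]
  [  0.0923    0.0912    0.1006    0.1209    1.0467    0.1320    0.0889]
  [  0.1464    0.1022    0.0779    0.1139    0.1063    1.0971    0.0839]
  [  0.1404    0.0753    0.1398    0.0548    0.0447    0.0791    1.0458]
Total output x = L · d:
  x_0 = 1.1588·82 + 0.0469·66 + 0.1668·90 + 0.0755·9 + 0.1023·87 + 0.1246·49 + 0.1467·99 = 143.3493
  x_1 = 0.1369·82 + 1.1032·66 + 0.1179·90 + 0.1473·9 + 0.1004·87 + 0.0910·49 + 0.0684·99 = 115.9409
  x_2 = 0.0633·82 + 0.0863·66 + 1.1032·90 + 0.1164·9 + 0.1260·87 + 0.1375·49 + 0.0999·99 = 138.8122
  x_3 = 0.1598·82 + 0.0516·66 + 0.0712·90 + 1.0988·9 + 0.0845·87 + 0.1161·49 + 0.1525·99 = 60.9521
  x_4 = 0.0923·82 + 0.0912·66 + 0.1006·90 + 0.1209·9 + 1.0467·87 + 0.1320·49 + 0.0889·99 = 130.0676
  x_5 = 0.1464·82 + 0.1022·66 + 0.0779·90 + 0.1139·9 + 0.1063·87 + 1.0971·49 + 0.0839·99 = 98.0923
  x_6 = 0.1404·82 + 0.0753·66 + 0.1398·90 + 0.0548·9 + 0.0447·87 + 0.0791·49 + 1.0458·99 = 140.8653
Output multipliers (column sums of L):
  Electronics: 1.8979
  Services: 1.5568
  Chemicals: 1.7775
  Manufacturing: 1.7277
  Textiles: 1.6110
  Energy: 1.7773
  Agriculture: 1.6861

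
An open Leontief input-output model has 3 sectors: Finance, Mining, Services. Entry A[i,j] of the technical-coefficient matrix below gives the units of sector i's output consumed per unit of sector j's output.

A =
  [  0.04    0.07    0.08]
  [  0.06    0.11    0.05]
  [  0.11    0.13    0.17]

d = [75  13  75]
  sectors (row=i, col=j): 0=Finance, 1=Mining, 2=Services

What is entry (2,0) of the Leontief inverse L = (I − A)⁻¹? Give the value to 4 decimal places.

Form M = I − A:
  [  0.96   -0.07   -0.08]
  [ -0.06    0.89   -0.05]
  [ -0.11   -0.13    0.83]
Leontief inverse L = M⁻¹:
  [  1.0603    0.0992    0.1082]
  [  0.0801    1.1411    0.0765]
  [  0.1531    0.1919    1.2311]
Total output x = L · d:
  x_0 = 1.0603·75 + 0.0992·13 + 0.1082·75 = 88.9217
  x_1 = 0.0801·75 + 1.1411·13 + 0.0765·75 = 26.5738
  x_2 = 0.1531·75 + 0.1919·13 + 1.2311·75 = 106.3084

L[2,0] = 0.1531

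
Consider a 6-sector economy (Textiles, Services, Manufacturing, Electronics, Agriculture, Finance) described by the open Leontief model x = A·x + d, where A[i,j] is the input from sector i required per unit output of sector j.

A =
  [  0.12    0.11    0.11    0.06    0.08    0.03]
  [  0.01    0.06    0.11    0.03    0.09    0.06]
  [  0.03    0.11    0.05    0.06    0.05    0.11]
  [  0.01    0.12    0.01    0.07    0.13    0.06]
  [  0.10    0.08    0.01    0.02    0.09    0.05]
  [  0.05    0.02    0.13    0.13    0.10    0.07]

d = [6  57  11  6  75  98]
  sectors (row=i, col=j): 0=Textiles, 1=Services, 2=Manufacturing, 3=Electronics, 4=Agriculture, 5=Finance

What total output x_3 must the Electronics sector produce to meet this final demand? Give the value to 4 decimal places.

Form M = I − A:
  [  0.88   -0.11   -0.11   -0.06   -0.08   -0.03]
  [ -0.01    0.94   -0.11   -0.03   -0.09   -0.06]
  [ -0.03   -0.11    0.95   -0.06   -0.05   -0.11]
  [ -0.01   -0.12   -0.01    0.93   -0.13   -0.06]
  [ -0.10   -0.08   -0.01   -0.02    0.91   -0.05]
  [ -0.05   -0.02   -0.13   -0.13   -0.10    0.93]
Leontief inverse L = M⁻¹:
  [  1.1680    0.1855    0.1711    0.1076    0.1552    0.0852]
  [  0.0404    1.1086    0.1492    0.0654    0.1420    0.1023]
  [  0.0624    0.1627    1.1023    0.1046    0.1142    0.1558]
  [  0.0439    0.1708    0.0522    1.1051    0.1925    0.1003]
  [  0.1387    0.1286    0.0551    0.0530    1.1437    0.0842]
  [  0.0934    0.0943    0.1797    0.1820    0.1772    1.1269]
Total output x = L · d:
  x_0 = 1.1680·6 + 0.1855·57 + 0.1711·11 + 0.1076·6 + 0.1552·75 + 0.0852·98 = 40.0914
  x_1 = 0.0404·6 + 1.1086·57 + 0.1492·11 + 0.0654·6 + 0.1420·75 + 0.1023·98 = 86.1431
  x_2 = 0.0624·6 + 0.1627·57 + 1.1023·11 + 0.1046·6 + 0.1142·75 + 0.1558·98 = 46.2344
  x_3 = 0.0439·6 + 0.1708·57 + 0.0522·11 + 1.1051·6 + 0.1925·75 + 0.1003·98 = 41.4714
  x_4 = 0.1387·6 + 0.1286·57 + 0.0551·11 + 0.0530·6 + 1.1437·75 + 0.0842·98 = 103.1087
  x_5 = 0.0934·6 + 0.0943·57 + 0.1797·11 + 0.1820·6 + 0.1772·75 + 1.1269·98 = 132.7312

41.4714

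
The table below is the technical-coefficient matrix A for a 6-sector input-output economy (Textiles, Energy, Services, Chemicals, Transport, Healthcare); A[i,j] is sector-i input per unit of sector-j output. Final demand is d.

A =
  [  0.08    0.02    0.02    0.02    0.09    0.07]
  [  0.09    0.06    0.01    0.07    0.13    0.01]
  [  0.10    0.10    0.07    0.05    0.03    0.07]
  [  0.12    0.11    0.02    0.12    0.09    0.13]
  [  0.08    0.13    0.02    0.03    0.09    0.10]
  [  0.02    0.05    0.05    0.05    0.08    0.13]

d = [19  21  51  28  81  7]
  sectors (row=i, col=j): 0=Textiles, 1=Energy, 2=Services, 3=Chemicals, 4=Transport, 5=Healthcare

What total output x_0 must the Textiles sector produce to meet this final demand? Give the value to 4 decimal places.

Form M = I − A:
  [  0.92   -0.02   -0.02   -0.02   -0.09   -0.07]
  [ -0.09    0.94   -0.01   -0.07   -0.13   -0.01]
  [ -0.10   -0.10    0.93   -0.05   -0.03   -0.07]
  [ -0.12   -0.11   -0.02    0.88   -0.09   -0.13]
  [ -0.08   -0.13   -0.02   -0.03    0.91   -0.10]
  [ -0.02   -0.05   -0.05   -0.05   -0.08    0.87]
Leontief inverse L = M⁻¹:
  [  1.1161    0.0571    0.0346    0.0430    0.1340    0.1151]
  [  0.1427    1.1111    0.0247    0.1031    0.1894    0.0634]
  [  0.1553    0.1491    1.0908    0.0877    0.0923    0.1257]
  [  0.1973    0.1839    0.0472    1.1768    0.1829    0.2187]
  [  0.1357    0.1842    0.0399    0.0687    1.1608    0.1599]
  [  0.0666    0.1012    0.0713    0.0859    0.1365    1.1902]
Total output x = L · d:
  x_0 = 1.1161·19 + 0.0571·21 + 0.0346·51 + 0.0430·28 + 0.1340·81 + 0.1151·7 = 37.0368
  x_1 = 0.1427·19 + 1.1111·21 + 0.0247·51 + 0.1031·28 + 0.1894·81 + 0.0634·7 = 45.9797
  x_2 = 0.1553·19 + 0.1491·21 + 1.0908·51 + 0.0877·28 + 0.0923·81 + 0.1257·7 = 72.5287
  x_3 = 0.1973·19 + 0.1839·21 + 0.0472·51 + 1.1768·28 + 0.1829·81 + 0.2187·7 = 59.3176
  x_4 = 0.1357·19 + 0.1842·21 + 0.0399·51 + 0.0687·28 + 1.1608·81 + 0.1599·7 = 105.5525
  x_5 = 0.0666·19 + 0.1012·21 + 0.0713·51 + 0.0859·28 + 0.1365·81 + 1.1902·7 = 28.8233

37.0368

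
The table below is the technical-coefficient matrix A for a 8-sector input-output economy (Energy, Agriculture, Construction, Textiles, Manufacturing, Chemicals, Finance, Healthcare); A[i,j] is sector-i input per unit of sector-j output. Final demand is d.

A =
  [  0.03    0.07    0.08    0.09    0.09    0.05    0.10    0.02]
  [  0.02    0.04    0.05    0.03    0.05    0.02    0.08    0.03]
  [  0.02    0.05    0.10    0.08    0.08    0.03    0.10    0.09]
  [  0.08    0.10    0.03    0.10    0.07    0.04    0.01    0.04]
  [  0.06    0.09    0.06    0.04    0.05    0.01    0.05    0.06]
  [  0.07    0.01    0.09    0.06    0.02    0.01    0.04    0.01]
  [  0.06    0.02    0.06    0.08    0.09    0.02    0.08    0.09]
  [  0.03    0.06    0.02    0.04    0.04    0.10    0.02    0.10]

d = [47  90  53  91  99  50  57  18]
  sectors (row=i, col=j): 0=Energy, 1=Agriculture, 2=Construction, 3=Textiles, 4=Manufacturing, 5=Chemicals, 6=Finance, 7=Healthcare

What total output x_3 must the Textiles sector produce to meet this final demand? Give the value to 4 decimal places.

Form M = I − A:
  [  0.97   -0.07   -0.08   -0.09   -0.09   -0.05   -0.10   -0.02]
  [ -0.02    0.96   -0.05   -0.03   -0.05   -0.02   -0.08   -0.03]
  [ -0.02   -0.05    0.90   -0.08   -0.08   -0.03   -0.10   -0.09]
  [ -0.08   -0.10   -0.03    0.90   -0.07   -0.04   -0.01   -0.04]
  [ -0.06   -0.09   -0.06   -0.04    0.95   -0.01   -0.05   -0.06]
  [ -0.07   -0.01   -0.09   -0.06   -0.02    0.99   -0.04   -0.01]
  [ -0.06   -0.02   -0.06   -0.08   -0.09   -0.02    0.92   -0.09]
  [ -0.03   -0.06   -0.02   -0.04   -0.04   -0.10   -0.02    0.90]
Leontief inverse L = M⁻¹:
  [  1.0762    0.1246    0.1379    0.1534    0.1512    0.0796    0.1578    0.0754]
  [  0.0469    1.0717    0.0850    0.0677    0.0876    0.0392    0.1162    0.0662]
  [  0.0662    0.1072    1.1579    0.1448    0.1429    0.0666    0.1579    0.1533]
  [  0.1185    0.1513    0.0780    1.1537    0.1212    0.0686    0.0584    0.0814]
  [  0.0920    0.1331    0.1043    0.0875    1.0980    0.0376    0.0974    0.1042]
  [  0.0964    0.0453    0.1279    0.1029    0.0609    1.0306    0.0785    0.0444]
  [  0.1031    0.0751    0.1121    0.1401    0.1480    0.0549    1.1320    0.1459]
  [  0.0628    0.0973    0.0608    0.0826    0.0783    0.1272    0.0573    1.1379]
Total output x = L · d:
  x_0 = 1.0762·47 + 0.1246·90 + 0.1379·53 + 0.1534·91 + 0.1512·99 + 0.0796·50 + 0.1578·57 + 0.0754·18 = 112.3771
  x_1 = 0.0469·47 + 1.0717·90 + 0.0850·53 + 0.0677·91 + 0.0876·99 + 0.0392·50 + 0.1162·57 + 0.0662·18 = 127.7793
  x_2 = 0.0662·47 + 0.1072·90 + 1.1579·53 + 0.1448·91 + 0.1429·99 + 0.0666·50 + 0.1579·57 + 0.1533·18 = 116.5352
  x_3 = 0.1185·47 + 0.1513·90 + 0.0780·53 + 1.1537·91 + 0.1212·99 + 0.0686·50 + 0.0584·57 + 0.0814·18 = 148.5265
  x_4 = 0.0920·47 + 0.1331·90 + 0.1043·53 + 0.0875·91 + 1.0980·99 + 0.0376·50 + 0.0974·57 + 0.1042·18 = 147.8022
  x_5 = 0.0964·47 + 0.0453·90 + 0.1279·53 + 0.1029·91 + 0.0609·99 + 1.0306·50 + 0.0785·57 + 0.0444·18 = 87.5724
  x_6 = 0.1031·47 + 0.0751·90 + 0.1121·53 + 0.1401·91 + 0.1480·99 + 0.0549·50 + 1.1320·57 + 0.1459·18 = 114.8410
  x_7 = 0.0628·47 + 0.0973·90 + 0.0608·53 + 0.0826·91 + 0.0783·99 + 0.1272·50 + 0.0573·57 + 1.1379·18 = 60.3067

148.5265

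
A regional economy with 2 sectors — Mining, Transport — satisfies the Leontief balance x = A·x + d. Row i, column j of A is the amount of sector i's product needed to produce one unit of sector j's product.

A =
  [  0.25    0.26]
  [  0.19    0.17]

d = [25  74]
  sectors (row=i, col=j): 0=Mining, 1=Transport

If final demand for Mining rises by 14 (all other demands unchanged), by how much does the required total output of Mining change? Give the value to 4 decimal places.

20.2757

Form M = I − A:
  [  0.75   -0.26]
  [ -0.19    0.83]
Leontief inverse L = M⁻¹:
  [  1.4483    0.4537]
  [  0.3315    1.3087]
Total output x = L · d:
  x_0 = 1.4483·25 + 0.4537·74 = 69.7784
  x_1 = 0.3315·25 + 1.3087·74 = 105.1300
Δx_0 = L[0,0] · Δd_0 = 1.4483 · 14 = 20.2757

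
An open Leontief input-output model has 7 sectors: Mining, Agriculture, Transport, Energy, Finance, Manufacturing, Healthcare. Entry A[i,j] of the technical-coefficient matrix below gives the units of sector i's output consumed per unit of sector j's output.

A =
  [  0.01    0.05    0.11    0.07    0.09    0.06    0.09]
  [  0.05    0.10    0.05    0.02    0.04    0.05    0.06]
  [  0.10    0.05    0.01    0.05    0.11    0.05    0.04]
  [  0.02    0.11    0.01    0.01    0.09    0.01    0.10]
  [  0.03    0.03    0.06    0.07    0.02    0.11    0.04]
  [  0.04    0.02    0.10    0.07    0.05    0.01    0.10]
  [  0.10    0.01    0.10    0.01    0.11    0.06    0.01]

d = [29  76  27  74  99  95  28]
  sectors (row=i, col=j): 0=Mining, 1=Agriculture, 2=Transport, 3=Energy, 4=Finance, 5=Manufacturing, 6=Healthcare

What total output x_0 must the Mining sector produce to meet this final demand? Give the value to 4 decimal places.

77.1860

Form M = I − A:
  [  0.99   -0.05   -0.11   -0.07   -0.09   -0.06   -0.09]
  [ -0.05    0.90   -0.05   -0.02   -0.04   -0.05   -0.06]
  [ -0.10   -0.05    0.99   -0.05   -0.11   -0.05   -0.04]
  [ -0.02   -0.11   -0.01    0.99   -0.09   -0.01   -0.10]
  [ -0.03   -0.03   -0.06   -0.07    0.98   -0.11   -0.04]
  [ -0.04   -0.02   -0.10   -0.07   -0.05    0.99   -0.10]
  [ -0.10   -0.01   -0.10   -0.01   -0.11   -0.06    0.99]
Leontief inverse L = M⁻¹:
  [  1.0545    0.0885    0.1555    0.1032    0.1476    0.1018    0.1342]
  [  0.0827    1.1320    0.0899    0.0459    0.0831    0.0822    0.0961]
  [  0.1293    0.0840    1.0563    0.0823    0.1553    0.0885    0.0830]
  [  0.0514    0.1384    0.0484    1.0325    0.1274    0.0450    0.1290]
  [  0.0605    0.0598    0.0969    0.0960    1.0639    0.1356    0.0794]
  [  0.0774    0.0518    0.1375    0.0959    0.1019    1.0448    0.1351]
  [  0.1323    0.0400    0.1429    0.0461    0.1571    0.0989    1.0513]
Total output x = L · d:
  x_0 = 1.0545·29 + 0.0885·76 + 0.1555·27 + 0.1032·74 + 0.1476·99 + 0.1018·95 + 0.1342·28 = 77.1860
  x_1 = 0.0827·29 + 1.1320·76 + 0.0899·27 + 0.0459·74 + 0.0831·99 + 0.0822·95 + 0.0961·28 = 112.9807
  x_2 = 0.1293·29 + 0.0840·76 + 1.0563·27 + 0.0823·74 + 0.1553·99 + 0.0885·95 + 0.0830·28 = 70.8448
  x_3 = 0.0514·29 + 0.1384·76 + 0.0484·27 + 1.0325·74 + 0.1274·99 + 0.0450·95 + 0.1290·28 = 110.2183
  x_4 = 0.0605·29 + 0.0598·76 + 0.0969·27 + 0.0960·74 + 1.0639·99 + 0.1356·95 + 0.0794·28 = 136.4553
  x_5 = 0.0774·29 + 0.0518·76 + 0.1375·27 + 0.0959·74 + 0.1019·99 + 1.0448·95 + 0.1351·28 = 130.1246
  x_6 = 0.1323·29 + 0.0400·76 + 0.1429·27 + 0.0461·74 + 0.1571·99 + 0.0989·95 + 1.0513·28 = 68.5380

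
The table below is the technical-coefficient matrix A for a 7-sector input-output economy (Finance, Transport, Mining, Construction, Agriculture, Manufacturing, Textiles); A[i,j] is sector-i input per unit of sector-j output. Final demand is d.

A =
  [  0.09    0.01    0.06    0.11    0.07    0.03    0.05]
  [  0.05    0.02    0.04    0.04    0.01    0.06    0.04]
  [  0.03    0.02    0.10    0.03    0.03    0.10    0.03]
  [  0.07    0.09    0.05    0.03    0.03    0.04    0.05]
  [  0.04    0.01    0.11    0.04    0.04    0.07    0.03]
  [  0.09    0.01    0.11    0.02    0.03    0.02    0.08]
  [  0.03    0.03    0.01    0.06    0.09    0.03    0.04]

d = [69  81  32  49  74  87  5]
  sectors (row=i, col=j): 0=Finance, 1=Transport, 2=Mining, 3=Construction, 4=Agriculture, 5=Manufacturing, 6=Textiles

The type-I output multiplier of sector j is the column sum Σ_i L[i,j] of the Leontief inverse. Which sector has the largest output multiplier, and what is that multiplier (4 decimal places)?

Form M = I − A:
  [  0.91   -0.01   -0.06   -0.11   -0.07   -0.03   -0.05]
  [ -0.05    0.98   -0.04   -0.04   -0.01   -0.06   -0.04]
  [ -0.03   -0.02    0.90   -0.03   -0.03   -0.10   -0.03]
  [ -0.07   -0.09   -0.05    0.97   -0.03   -0.04   -0.05]
  [ -0.04   -0.01   -0.11   -0.04    0.96   -0.07   -0.03]
  [ -0.09   -0.01   -0.11   -0.02   -0.03    0.98   -0.08]
  [ -0.03   -0.03   -0.01   -0.06   -0.09   -0.03    0.96]
Leontief inverse L = M⁻¹:
  [  1.1282    0.0308    0.1052    0.1428    0.0997    0.0625    0.0791]
  [  0.0744    1.0309    0.0678    0.0595    0.0282    0.0786    0.0595]
  [  0.0601    0.0322    1.1419    0.0516    0.0512    0.1278    0.0551]
  [  0.1013    0.1034    0.0857    1.0575    0.0533    0.0674    0.0746]
  [  0.0693    0.0231    0.1516    0.0627    1.0618    0.0991    0.0540]
  [  0.1198    0.0233    0.1483    0.0496    0.0577    1.0500    0.1037]
  [  0.0548    0.0429    0.0415    0.0804    0.1092    0.0521    1.0595]
Total output x = L · d:
  x_0 = 1.1282·69 + 0.0308·81 + 0.1052·32 + 0.1428·49 + 0.0997·74 + 0.0625·87 + 0.0791·5 = 103.9228
  x_1 = 0.0744·69 + 1.0309·81 + 0.0678·32 + 0.0595·49 + 0.0282·74 + 0.0786·87 + 0.0595·5 = 102.9446
  x_2 = 0.0601·69 + 0.0322·81 + 1.1419·32 + 0.0516·49 + 0.0512·74 + 0.1278·87 + 0.0551·5 = 60.9998
  x_3 = 0.1013·69 + 0.1034·81 + 0.0857·32 + 1.0575·49 + 0.0533·74 + 0.0674·87 + 0.0746·5 = 80.1139
  x_4 = 0.0693·69 + 0.0231·81 + 0.1516·32 + 0.0627·49 + 1.0618·74 + 0.0991·87 + 0.0540·5 = 102.0373
  x_5 = 0.1198·69 + 0.0233·81 + 0.1483·32 + 0.0496·49 + 0.0577·74 + 1.0500·87 + 0.1037·5 = 113.4592
  x_6 = 0.0548·69 + 0.0429·81 + 0.0415·32 + 0.0804·49 + 0.1092·74 + 0.0521·87 + 1.0595·5 = 30.4271
Output multipliers (column sums of L):
  Finance: 1.6080
  Transport: 1.2866
  Mining: 1.7420
  Construction: 1.5040
  Agriculture: 1.4611
  Manufacturing: 1.5374
  Textiles: 1.4856

Mining (1.7420)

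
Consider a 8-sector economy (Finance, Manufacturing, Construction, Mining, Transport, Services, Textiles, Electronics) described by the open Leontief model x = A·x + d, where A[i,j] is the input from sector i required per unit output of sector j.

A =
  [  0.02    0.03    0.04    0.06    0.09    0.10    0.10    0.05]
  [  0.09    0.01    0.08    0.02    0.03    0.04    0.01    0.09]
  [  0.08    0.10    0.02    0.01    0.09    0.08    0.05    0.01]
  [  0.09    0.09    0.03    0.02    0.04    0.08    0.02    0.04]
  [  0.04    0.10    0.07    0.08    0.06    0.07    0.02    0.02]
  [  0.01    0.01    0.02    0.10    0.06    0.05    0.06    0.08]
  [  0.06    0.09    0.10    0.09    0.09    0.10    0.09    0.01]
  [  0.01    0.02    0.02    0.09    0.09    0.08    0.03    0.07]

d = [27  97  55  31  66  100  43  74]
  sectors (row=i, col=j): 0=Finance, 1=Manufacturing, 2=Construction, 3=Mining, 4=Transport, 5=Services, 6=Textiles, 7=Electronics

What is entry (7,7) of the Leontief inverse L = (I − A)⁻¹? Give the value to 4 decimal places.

Form M = I − A:
  [  0.98   -0.03   -0.04   -0.06   -0.09   -0.10   -0.10   -0.05]
  [ -0.09    0.99   -0.08   -0.02   -0.03   -0.04   -0.01   -0.09]
  [ -0.08   -0.10    0.98   -0.01   -0.09   -0.08   -0.05   -0.01]
  [ -0.09   -0.09   -0.03    0.98   -0.04   -0.08   -0.02   -0.04]
  [ -0.04   -0.10   -0.07   -0.08    0.94   -0.07   -0.02   -0.02]
  [ -0.01   -0.01   -0.02   -0.10   -0.06    0.95   -0.06   -0.08]
  [ -0.06   -0.09   -0.10   -0.09   -0.09   -0.10    0.91   -0.01]
  [ -0.01   -0.02   -0.02   -0.09   -0.09   -0.08   -0.03    0.93]
Leontief inverse L = M⁻¹:
  [  1.0632    0.0831    0.0843    0.1182    0.1504    0.1661    0.1422    0.0903]
  [  0.1183    1.0452    0.1064    0.0605    0.0790    0.0911    0.0434    0.1213]
  [  0.1181    0.1409    1.0614    0.0591    0.1418    0.1366    0.0879    0.0497]
  [  0.1235    0.1238    0.0640    1.0642    0.0885    0.1322    0.0551    0.0789]
  [  0.0840    0.1443    0.1077    0.1234    1.1111    0.1270    0.0542    0.0603]
  [  0.0446    0.0521    0.0521    0.1442    0.1069    1.1029    0.0903    0.1123]
  [  0.1207    0.1573    0.1560    0.1551    0.1652    0.1833    1.1436    0.0617]
  [  0.0443    0.0619    0.0522    0.1362    0.1370    0.1326    0.0596    1.1050]
Total output x = L · d:
  x_0 = 1.0632·27 + 0.0831·97 + 0.0843·55 + 0.1182·31 + 0.1504·66 + 0.1661·100 + 0.1422·43 + 0.0903·74 = 84.4040
  x_1 = 0.1183·27 + 1.0452·97 + 0.1064·55 + 0.0605·31 + 0.0790·66 + 0.0911·100 + 0.0434·43 + 0.1213·74 = 137.4794
  x_2 = 0.1181·27 + 0.1409·97 + 1.0614·55 + 0.0591·31 + 0.1418·66 + 0.1366·100 + 0.0879·43 + 0.0497·74 = 107.5421
  x_3 = 0.1235·27 + 0.1238·97 + 0.0640·55 + 1.0642·31 + 0.0885·66 + 0.1322·100 + 0.0551·43 + 0.0789·74 = 79.1171
  x_4 = 0.0840·27 + 0.1443·97 + 0.1077·55 + 0.1234·31 + 1.1111·66 + 0.1270·100 + 0.0542·43 + 0.0603·74 = 118.8476
  x_5 = 0.0446·27 + 0.0521·97 + 0.0521·55 + 0.1442·31 + 0.1069·66 + 1.1029·100 + 0.0903·43 + 0.1123·74 = 143.1350
  x_6 = 0.1207·27 + 0.1573·97 + 0.1560·55 + 0.1551·31 + 0.1652·66 + 0.1833·100 + 1.1436·43 + 0.0617·74 = 114.8694
  x_7 = 0.0443·27 + 0.0619·97 + 0.0522·55 + 0.1362·31 + 0.1370·66 + 0.1326·100 + 0.0596·43 + 1.1050·74 = 120.9228

L[7,7] = 1.1050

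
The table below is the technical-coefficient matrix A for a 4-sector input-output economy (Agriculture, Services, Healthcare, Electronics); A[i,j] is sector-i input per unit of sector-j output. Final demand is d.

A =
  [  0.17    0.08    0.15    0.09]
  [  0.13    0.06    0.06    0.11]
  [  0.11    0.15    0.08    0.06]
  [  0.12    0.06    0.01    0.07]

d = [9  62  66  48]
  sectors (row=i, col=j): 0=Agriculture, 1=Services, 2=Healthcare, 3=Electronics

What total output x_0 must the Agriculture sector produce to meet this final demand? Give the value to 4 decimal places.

Form M = I − A:
  [  0.83   -0.08   -0.15   -0.09]
  [ -0.13    0.94   -0.06   -0.11]
  [ -0.11   -0.15    0.92   -0.06]
  [ -0.12   -0.06   -0.01    0.93]
Leontief inverse L = M⁻¹:
  [  1.2808    0.1542    0.2206    0.1564]
  [  0.2110    1.1092    0.1085    0.1586]
  [  0.1994    0.2054    1.1341    0.1168]
  [  0.1810    0.0937    0.0477    1.1069]
Total output x = L · d:
  x_0 = 1.2808·9 + 0.1542·62 + 0.2206·66 + 0.1564·48 = 43.1539
  x_1 = 0.2110·9 + 1.1092·62 + 0.1085·66 + 0.1586·48 = 85.4444
  x_2 = 0.1994·9 + 0.2054·62 + 1.1341·66 + 0.1168·48 = 94.9853
  x_3 = 0.1810·9 + 0.0937·62 + 0.0477·66 + 1.1069·48 = 63.7150

43.1539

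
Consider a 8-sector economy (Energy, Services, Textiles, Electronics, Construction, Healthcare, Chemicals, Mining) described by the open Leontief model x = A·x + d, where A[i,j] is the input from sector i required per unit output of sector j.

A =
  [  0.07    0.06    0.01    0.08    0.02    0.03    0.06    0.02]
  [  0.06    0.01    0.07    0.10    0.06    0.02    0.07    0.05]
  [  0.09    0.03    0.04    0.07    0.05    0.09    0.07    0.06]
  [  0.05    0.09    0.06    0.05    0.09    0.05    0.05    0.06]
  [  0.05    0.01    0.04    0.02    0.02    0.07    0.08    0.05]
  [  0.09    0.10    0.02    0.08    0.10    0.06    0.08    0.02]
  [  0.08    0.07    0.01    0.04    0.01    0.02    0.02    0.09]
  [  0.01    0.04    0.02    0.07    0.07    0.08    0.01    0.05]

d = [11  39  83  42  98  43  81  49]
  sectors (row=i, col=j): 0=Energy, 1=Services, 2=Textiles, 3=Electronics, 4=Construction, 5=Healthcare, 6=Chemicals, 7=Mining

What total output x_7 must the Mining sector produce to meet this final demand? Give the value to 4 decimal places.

83.3563

Form M = I − A:
  [  0.93   -0.06   -0.01   -0.08   -0.02   -0.03   -0.06   -0.02]
  [ -0.06    0.99   -0.07   -0.10   -0.06   -0.02   -0.07   -0.05]
  [ -0.09   -0.03    0.96   -0.07   -0.05   -0.09   -0.07   -0.06]
  [ -0.05   -0.09   -0.06    0.95   -0.09   -0.05   -0.05   -0.06]
  [ -0.05   -0.01   -0.04   -0.02    0.98   -0.07   -0.08   -0.05]
  [ -0.09   -0.10   -0.02   -0.08   -0.10    0.94   -0.08   -0.02]
  [ -0.08   -0.07   -0.01   -0.04   -0.01   -0.02    0.98   -0.09]
  [ -0.01   -0.04   -0.02   -0.07   -0.07   -0.08   -0.01    0.95]
Leontief inverse L = M⁻¹:
  [  1.1074    0.0936    0.0311    0.1188    0.0512    0.0567    0.0921    0.0503]
  [  0.1063    1.0510    0.0951    0.1449    0.0983    0.0598    0.1096    0.0895]
  [  0.1442    0.0792    1.0668    0.1247    0.0957    0.1333    0.1168    0.1014]
  [  0.1025    0.1313    0.0904    1.1042    0.1341    0.0943    0.0981    0.1029]
  [  0.0877    0.0438    0.0563    0.0571    1.0499    0.0994    0.1101    0.0791]
  [  0.1490    0.1483    0.0529    0.1386    0.1463    1.1036    0.1333    0.0666]
  [  0.1119    0.0991    0.0295    0.0797    0.0411    0.0481    1.0490    0.1170]
  [  0.0469    0.0733    0.0424    0.1081    0.1067    0.1136    0.0456    1.0793]
Total output x = L · d:
  x_0 = 1.1074·11 + 0.0936·39 + 0.0311·83 + 0.1188·42 + 0.0512·98 + 0.0567·43 + 0.0921·81 + 0.0503·49 = 40.7835
  x_1 = 0.1063·11 + 1.0510·39 + 0.0951·83 + 0.1449·42 + 0.0983·98 + 0.0598·43 + 0.1096·81 + 0.0895·49 = 81.6121
  x_2 = 0.1442·11 + 0.0792·39 + 1.0668·83 + 0.1247·42 + 0.0957·98 + 0.1333·43 + 0.1168·81 + 0.1014·49 = 127.9986
  x_3 = 0.1025·11 + 0.1313·39 + 0.0904·83 + 1.1042·42 + 0.1341·98 + 0.0943·43 + 0.0981·81 + 0.1029·49 = 90.3128
  x_4 = 0.0877·11 + 0.0438·39 + 0.0563·83 + 0.0571·42 + 1.0499·98 + 0.0994·43 + 0.1101·81 + 0.0791·49 = 129.7020
  x_5 = 0.1490·11 + 0.1483·39 + 0.0529·83 + 0.1386·42 + 0.1463·98 + 1.1036·43 + 0.1333·81 + 0.0666·49 = 93.4780
  x_6 = 0.1119·11 + 0.0991·39 + 0.0295·83 + 0.0797·42 + 0.0411·98 + 0.0481·43 + 1.0490·81 + 0.1170·49 = 107.6905
  x_7 = 0.0469·11 + 0.0733·39 + 0.0424·83 + 0.1081·42 + 0.1067·98 + 0.1136·43 + 0.0456·81 + 1.0793·49 = 83.3563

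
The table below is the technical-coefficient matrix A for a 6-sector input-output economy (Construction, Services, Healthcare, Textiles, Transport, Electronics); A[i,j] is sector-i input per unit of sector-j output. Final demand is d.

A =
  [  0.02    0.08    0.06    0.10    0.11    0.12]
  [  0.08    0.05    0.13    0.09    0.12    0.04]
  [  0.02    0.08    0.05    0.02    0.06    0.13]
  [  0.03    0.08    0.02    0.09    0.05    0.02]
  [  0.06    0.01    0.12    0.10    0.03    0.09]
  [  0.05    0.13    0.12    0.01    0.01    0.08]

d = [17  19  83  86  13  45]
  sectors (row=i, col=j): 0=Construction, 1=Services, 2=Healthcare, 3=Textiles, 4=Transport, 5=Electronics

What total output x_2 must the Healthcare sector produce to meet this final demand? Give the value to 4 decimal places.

Form M = I − A:
  [  0.98   -0.08   -0.06   -0.10   -0.11   -0.12]
  [ -0.08    0.95   -0.13   -0.09   -0.12   -0.04]
  [ -0.02   -0.08    0.95   -0.02   -0.06   -0.13]
  [ -0.03   -0.08   -0.02    0.91   -0.05   -0.02]
  [ -0.06   -0.01   -0.12   -0.10    0.97   -0.09]
  [ -0.05   -0.13   -0.12   -0.01   -0.01    0.92]
Leontief inverse L = M⁻¹:
  [  1.0579    0.1394    0.1315    0.1519    0.1550    0.1811]
  [  0.1151    1.1083    0.1977    0.1466    0.1711    0.1111]
  [  0.0497    0.1277    1.1090    0.0548    0.0947    0.1792]
  [  0.0526    0.1124    0.0595    1.1267    0.0822    0.0527]
  [  0.0858    0.0644    0.1704    0.1385    1.0678    0.1455]
  [  0.0817    0.1828    0.1822    0.0499    0.0575    1.1380]
Total output x = L · d:
  x_0 = 1.0579·17 + 0.1394·19 + 0.1315·83 + 0.1519·86 + 0.1550·13 + 0.1811·45 = 54.7821
  x_1 = 0.1151·17 + 1.1083·19 + 0.1977·83 + 0.1466·86 + 0.1711·13 + 0.1111·45 = 59.2543
  x_2 = 0.0497·17 + 0.1277·19 + 1.1090·83 + 0.0548·86 + 0.0947·13 + 0.1792·45 = 109.3289
  x_3 = 0.0526·17 + 0.1124·19 + 0.0595·83 + 1.1267·86 + 0.0822·13 + 0.0527·45 = 108.3004
  x_4 = 0.0858·17 + 0.0644·19 + 0.1704·83 + 0.1385·86 + 1.0678·13 + 0.1455·45 = 49.1651
  x_5 = 0.0817·17 + 0.1828·19 + 0.1822·83 + 0.0499·86 + 0.0575·13 + 1.1380·45 = 76.2351

109.3289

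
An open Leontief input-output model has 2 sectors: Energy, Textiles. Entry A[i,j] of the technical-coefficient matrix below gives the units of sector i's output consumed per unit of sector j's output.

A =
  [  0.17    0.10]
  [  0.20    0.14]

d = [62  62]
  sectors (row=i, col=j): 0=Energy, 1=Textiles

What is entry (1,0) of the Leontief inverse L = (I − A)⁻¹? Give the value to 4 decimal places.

Form M = I − A:
  [  0.83   -0.10]
  [ -0.20    0.86]
Leontief inverse L = M⁻¹:
  [  1.2396    0.1441]
  [  0.2883    1.1963]
Total output x = L · d:
  x_0 = 1.2396·62 + 0.1441·62 = 85.7884
  x_1 = 0.2883·62 + 1.1963·62 = 92.0438

L[1,0] = 0.2883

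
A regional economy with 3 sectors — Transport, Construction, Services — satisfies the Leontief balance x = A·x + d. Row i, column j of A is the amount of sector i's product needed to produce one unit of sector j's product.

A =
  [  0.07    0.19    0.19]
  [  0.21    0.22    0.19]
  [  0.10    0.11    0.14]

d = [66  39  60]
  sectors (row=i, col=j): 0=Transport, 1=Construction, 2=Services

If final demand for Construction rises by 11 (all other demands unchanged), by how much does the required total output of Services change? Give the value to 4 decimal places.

2.4381

Form M = I − A:
  [  0.93   -0.19   -0.19]
  [ -0.21    0.78   -0.19]
  [ -0.10   -0.11    0.86]
Leontief inverse L = M⁻¹:
  [  1.1875    0.3368    0.3368]
  [  0.3647    1.4267    0.3958]
  [  0.1847    0.2216    1.2526]
Total output x = L · d:
  x_0 = 1.1875·66 + 0.3368·39 + 0.3368·60 = 111.7157
  x_1 = 0.3647·66 + 1.4267·39 + 0.3958·60 = 103.4597
  x_2 = 0.1847·66 + 0.2216·39 + 1.2526·60 = 95.9909
Δx_2 = L[2,1] · Δd_1 = 0.2216 · 11 = 2.4381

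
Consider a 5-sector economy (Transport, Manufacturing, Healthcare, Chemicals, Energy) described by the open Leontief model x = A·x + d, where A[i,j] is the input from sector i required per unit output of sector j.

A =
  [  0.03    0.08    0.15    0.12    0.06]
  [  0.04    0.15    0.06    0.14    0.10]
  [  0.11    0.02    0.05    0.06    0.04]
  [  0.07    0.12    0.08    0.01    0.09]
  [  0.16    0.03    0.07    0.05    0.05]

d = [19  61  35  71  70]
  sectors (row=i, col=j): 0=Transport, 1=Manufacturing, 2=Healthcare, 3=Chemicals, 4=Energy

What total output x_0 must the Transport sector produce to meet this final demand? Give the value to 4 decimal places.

Form M = I − A:
  [  0.97   -0.08   -0.15   -0.12   -0.06]
  [ -0.04    0.85   -0.06   -0.14   -0.10]
  [ -0.11   -0.02    0.95   -0.06   -0.04]
  [ -0.07   -0.12   -0.08    0.99   -0.09]
  [ -0.16   -0.03   -0.07   -0.05    0.95]
Leontief inverse L = M⁻¹:
  [  1.0894    0.1349    0.2027    0.1688    0.1075]
  [  0.1052    1.2233    0.1226    0.2012    0.1596]
  [  0.1445    0.0552    1.0921    0.0950    0.0699]
  [  0.1200    0.1690    0.1288    1.0630    0.1315]
  [  0.2038    0.0743    0.1253    0.0977    1.0879]
Total output x = L · d:
  x_0 = 1.0894·19 + 0.1349·61 + 0.2027·35 + 0.1688·71 + 0.1075·70 = 55.5386
  x_1 = 0.1052·19 + 1.2233·61 + 0.1226·35 + 0.2012·71 + 0.1596·70 = 106.3728
  x_2 = 0.1445·19 + 0.0552·61 + 1.0921·35 + 0.0950·71 + 0.0699·70 = 55.9774
  x_3 = 0.1200·19 + 0.1690·61 + 0.1288·35 + 1.0630·71 + 0.1315·70 = 101.7775
  x_4 = 0.2038·19 + 0.0743·61 + 0.1253·35 + 0.0977·71 + 1.0879·70 = 95.8786

55.5386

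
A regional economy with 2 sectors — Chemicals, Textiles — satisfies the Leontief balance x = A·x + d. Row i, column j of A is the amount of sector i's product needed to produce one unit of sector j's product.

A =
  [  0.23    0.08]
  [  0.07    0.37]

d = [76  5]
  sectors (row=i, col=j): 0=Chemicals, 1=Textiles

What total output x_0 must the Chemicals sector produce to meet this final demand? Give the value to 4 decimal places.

100.6882

Form M = I − A:
  [  0.77   -0.08]
  [ -0.07    0.63]
Leontief inverse L = M⁻¹:
  [  1.3139    0.1668]
  [  0.1460    1.6058]
Total output x = L · d:
  x_0 = 1.3139·76 + 0.1668·5 = 100.6882
  x_1 = 0.1460·76 + 1.6058·5 = 19.1241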